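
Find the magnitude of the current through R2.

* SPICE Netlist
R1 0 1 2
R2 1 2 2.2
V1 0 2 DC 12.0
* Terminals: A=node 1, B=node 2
Nodal analysis, taking node 2 as the 0 V reference.
Source V1 fixes V_0 = 12 V.
KCL at each unknown node (sum of currents leaving = 0; resistances in Ω):
  Node 1: (V_1 - 12)/2 + (V_1 - 0)/2.2 = 0
Collecting terms: 0.9545 × V_1 = 6  =>  V_1 = 6.286 V
I_R2 = (V_1 - V_2)/R2 = (6.286 - 0)/2.2 = 2.857 A
|I_R2| = 2.857 A

Final answer: |I_R2| = 2.857 A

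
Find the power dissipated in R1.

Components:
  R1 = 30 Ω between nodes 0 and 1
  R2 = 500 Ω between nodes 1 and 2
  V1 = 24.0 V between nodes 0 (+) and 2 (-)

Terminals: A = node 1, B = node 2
Nodal analysis, taking node 2 as the 0 V reference.
Source V1 fixes V_0 = 24 V.
KCL at each unknown node (sum of currents leaving = 0; resistances in Ω):
  Node 1: (V_1 - 24)/30 + (V_1 - 0)/500 = 0
Collecting terms: 0.03533 × V_1 = 0.8  =>  V_1 = 22.64 V
I_R1 = (V_0 - V_1)/R1 = (24 - 22.64)/30 = 0.04528 A
P_R1 = I_R1² × R1 = (0.04528)² × 30 = 0.06152 W

Final answer: 0.06152 W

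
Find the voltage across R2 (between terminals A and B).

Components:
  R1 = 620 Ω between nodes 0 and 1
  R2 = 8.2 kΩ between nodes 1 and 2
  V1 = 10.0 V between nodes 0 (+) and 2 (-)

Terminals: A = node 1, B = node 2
R1 and R2 are in series across V1 (node 0 → node 1 → node 2), and the output A–B is taken across R2, so this is a voltage divider.
Series current: I = V1/(R1 + R2) = 10/(620 + 8200) = 10/8820 = 0.001134 A
V_R2 = I × R2 = V1 × R2/(R1 + R2) = 10 × 8200/8820 = 9.297 V

Final answer: 9.297 V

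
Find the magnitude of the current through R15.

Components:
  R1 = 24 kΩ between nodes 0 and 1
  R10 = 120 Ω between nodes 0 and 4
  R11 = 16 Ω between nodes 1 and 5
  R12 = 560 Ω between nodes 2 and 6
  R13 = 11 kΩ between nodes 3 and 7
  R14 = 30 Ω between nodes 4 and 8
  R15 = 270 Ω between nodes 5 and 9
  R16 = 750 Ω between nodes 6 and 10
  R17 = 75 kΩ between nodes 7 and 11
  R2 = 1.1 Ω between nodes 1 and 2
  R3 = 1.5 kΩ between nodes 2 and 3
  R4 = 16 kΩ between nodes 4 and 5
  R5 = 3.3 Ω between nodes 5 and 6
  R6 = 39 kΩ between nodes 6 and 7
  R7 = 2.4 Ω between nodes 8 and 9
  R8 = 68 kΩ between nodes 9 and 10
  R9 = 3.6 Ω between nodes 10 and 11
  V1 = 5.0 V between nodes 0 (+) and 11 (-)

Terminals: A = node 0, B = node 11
Nodal analysis, taking node 11 as the 0 V reference.
Source V1 fixes V_0 = 5 V.
KCL at each unknown node (sum of currents leaving = 0; resistances in Ω):
  Node 1: (V_1 - 5)/24000 + (V_1 - V_2)/1.1 + (V_1 - V_5)/16 = 0
  Node 2: (V_2 - V_1)/1.1 + (V_2 - V_3)/1500 + (V_2 - V_6)/560 = 0
  Node 3: (V_3 - V_2)/1500 + (V_3 - V_7)/11000 = 0
  Node 4: (V_4 - V_5)/16000 + (V_4 - 5)/120 + (V_4 - V_8)/30 = 0
  Node 5: (V_5 - V_4)/16000 + (V_5 - V_6)/3.3 + (V_5 - V_1)/16 + (V_5 - V_9)/270 = 0
  Node 6: (V_6 - V_5)/3.3 + (V_6 - V_7)/39000 + (V_6 - V_2)/560 + (V_6 - V_10)/750 = 0
  Node 7: (V_7 - V_6)/39000 + (V_7 - V_3)/11000 + (V_7 - 0)/75000 = 0
  Node 8: (V_8 - V_9)/2.4 + (V_8 - V_4)/30 = 0
  Node 9: (V_9 - V_8)/2.4 + (V_9 - V_10)/68000 + (V_9 - V_5)/270 = 0
  Node 10: (V_10 - V_9)/68000 + (V_10 - 0)/3.6 + (V_10 - V_6)/750 = 0
Collecting terms (coefficients in siemens):
  0.9716·V_1 - 0.9091·V_2 - 0.0625·V_5 = 0.0002083
  0.9115·V_2 - 0.9091·V_1 - 0.0006667·V_3 - 0.001786·V_6 = 0
  0.0007576·V_3 - 0.0006667·V_2 - 0.00009091·V_7 = 0
  0.04173·V_4 - 0.0000625·V_5 - 0.03333·V_8 = 0.04167
  0.3693·V_5 - 0.0625·V_1 - 0.0000625·V_4 - 0.303·V_6 - 0.003704·V_9 = 0
  0.3062·V_6 - 0.001786·V_2 - 0.303·V_5 - 0.00002564·V_7 - 0.001333·V_10 = 0
  0.0001299·V_7 - 0.00009091·V_3 - 0.00002564·V_6 = 0
  0.45·V_8 - 0.03333·V_4 - 0.4167·V_9 = 0
  0.4204·V_9 - 0.003704·V_5 - 0.4167·V_8 - 0.00001471·V_10 = 0
  0.2791·V_10 - 0.001333·V_6 - 0.00001471·V_9 = 0
Solving these 10 simultaneous equations (Gaussian elimination) gives:
  V_1 = 3.228 V, V_2 = 3.228 V, V_3 = 3.184 V, V_4 = 4.485 V
  V_5 = 3.228 V, V_6 = 3.214 V, V_7 = 2.863 V, V_8 = 4.358 V
  V_9 = 4.348 V, V_10 = 0.01558 V
I_R15 = (V_5 - V_9)/R15 = (3.228 - 4.348)/270 = -0.00415 A
|I_R15| = 0.00415 A

Final answer: |I_R15| = 0.00415 A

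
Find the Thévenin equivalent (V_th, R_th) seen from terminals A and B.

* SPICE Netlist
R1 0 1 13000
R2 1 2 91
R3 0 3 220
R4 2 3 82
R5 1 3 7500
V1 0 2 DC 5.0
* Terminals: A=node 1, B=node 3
Step 1 — V_th is the open-circuit voltage V_A - V_B (nothing connected across the terminals).
Nodal analysis, taking node 2 as the 0 V reference.
Source V1 fixes V_0 = 5 V.
KCL at each unknown node (sum of currents leaving = 0; resistances in Ω):
  Node 1: (V_1 - 5)/13000 + (V_1 - 0)/91 + (V_1 - V_3)/7500 = 0
  Node 3: (V_3 - 5)/220 + (V_3 - 0)/82 + (V_3 - V_1)/7500 = 0
Collecting terms (coefficients in siemens):
  0.0112·V_1 - 0.0001333·V_3 = 0.0003846
  0.01687·V_3 - 0.0001333·V_1 = 0.02273
Determinant D = (0.0112)(0.01687) - (-0.0001333)(-0.0001333) = 0.000189
V_1 = [(0.0003846)(0.01687) - (-0.0001333)(0.02273)]/D = 0.05038 V
V_3 = [(0.0112)(0.02273) - (0.0003846)(-0.0001333)]/D = 1.347 V
V_th = V_1 - V_3 = 0.05038 - 1.347 = -1.297 V
Step 2 — R_th: zero the source — replace V1 by a short circuit (node 2 merges into node 0) — and find the resistance seen between A (node 1) and B (node 3).
Reduce the network between node 1 (A) and node 3 (B) by series/parallel combination:
  Rp1 = R1 ‖ R2 (parallel, both between nodes 0 and 1) = 1/(1/13000 + 1/91) = 90.37 Ω
  Rp2 = R3 ‖ R4 (parallel, both between nodes 0 and 3) = 1/(1/220 + 1/82) = 59.74 Ω
  Rs1 = Rp1 + Rp2 (series, joined only at node 0) = 90.37 + 59.74 = 150.1 Ω
  Rp3 = R5 ‖ Rs1 (parallel, both between nodes 1 and 3) = 1/(1/7500 + 1/150.1) = 147.2 Ω
R_th = 147.2 Ω

Final answer: V_th = -1.297 V, R_th = 147.2 Ω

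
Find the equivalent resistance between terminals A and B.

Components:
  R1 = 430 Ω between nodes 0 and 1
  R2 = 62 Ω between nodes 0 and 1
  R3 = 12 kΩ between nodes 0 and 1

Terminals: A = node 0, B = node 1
Reduce the network between node 0 (A) and node 1 (B) by series/parallel combination:
  Rp1 = R1 ‖ R2 ‖ R3 (parallel, all between nodes 0 and 1) = 1/(1/430 + 1/62 + 1/12000) = 53.94 Ω
R_eq = 53.94 Ω

Final answer: 53.94 Ω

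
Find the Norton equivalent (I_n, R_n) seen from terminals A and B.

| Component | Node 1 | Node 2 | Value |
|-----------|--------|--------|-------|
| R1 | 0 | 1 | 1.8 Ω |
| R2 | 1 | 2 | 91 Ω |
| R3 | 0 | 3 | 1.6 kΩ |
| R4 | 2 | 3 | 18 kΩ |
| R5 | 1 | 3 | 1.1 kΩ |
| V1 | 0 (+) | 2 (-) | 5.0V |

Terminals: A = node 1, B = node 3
Find the Thévenin equivalent first; then I_n = V_th/R_th and R_n = R_th.
Step 1 — V_th is the open-circuit voltage V_A - V_B (nothing connected across the terminals).
Nodal analysis, taking node 2 as the 0 V reference.
Source V1 fixes V_0 = 5 V.
KCL at each unknown node (sum of currents leaving = 0; resistances in Ω):
  Node 1: (V_1 - 5)/1.8 + (V_1 - 0)/91 + (V_1 - V_3)/1100 = 0
  Node 3: (V_3 - 5)/1600 + (V_3 - 0)/18000 + (V_3 - V_1)/1100 = 0
Collecting terms (coefficients in siemens):
  0.5675·V_1 - 0.0009091·V_3 = 2.778
  0.00159·V_3 - 0.0009091·V_1 = 0.003125
Determinant D = (0.5675)(0.00159) - (-0.0009091)(-0.0009091) = 0.0009012
V_1 = [(2.778)(0.00159) - (-0.0009091)(0.003125)]/D = 4.903 V
V_3 = [(0.5675)(0.003125) - (2.778)(-0.0009091)]/D = 4.77 V
V_th = V_1 - V_3 = 4.903 - 4.77 = 0.1331 V
Step 2 — R_th: zero the source — replace V1 by a short circuit (node 2 merges into node 0) — and find the resistance seen between A (node 1) and B (node 3).
Reduce the network between node 1 (A) and node 3 (B) by series/parallel combination:
  Rp1 = R1 ‖ R2 (parallel, both between nodes 0 and 1) = 1/(1/1.8 + 1/91) = 1.765 Ω
  Rp2 = R3 ‖ R4 (parallel, both between nodes 0 and 3) = 1/(1/1600 + 1/18000) = 1469 Ω
  Rs1 = Rp1 + Rp2 (series, joined only at node 0) = 1.765 + 1469 = 1471 Ω
  Rp3 = R5 ‖ Rs1 (parallel, both between nodes 1 and 3) = 1/(1/1100 + 1/1471) = 629.4 Ω
R_th = 629.4 Ω
I_n = V_th/R_th = 0.1331/629.4 = 0.0002115 A, and R_n = R_th = 629.4 Ω

Final answer: I_n = 0.0002115 A, R_n = 629.4 Ω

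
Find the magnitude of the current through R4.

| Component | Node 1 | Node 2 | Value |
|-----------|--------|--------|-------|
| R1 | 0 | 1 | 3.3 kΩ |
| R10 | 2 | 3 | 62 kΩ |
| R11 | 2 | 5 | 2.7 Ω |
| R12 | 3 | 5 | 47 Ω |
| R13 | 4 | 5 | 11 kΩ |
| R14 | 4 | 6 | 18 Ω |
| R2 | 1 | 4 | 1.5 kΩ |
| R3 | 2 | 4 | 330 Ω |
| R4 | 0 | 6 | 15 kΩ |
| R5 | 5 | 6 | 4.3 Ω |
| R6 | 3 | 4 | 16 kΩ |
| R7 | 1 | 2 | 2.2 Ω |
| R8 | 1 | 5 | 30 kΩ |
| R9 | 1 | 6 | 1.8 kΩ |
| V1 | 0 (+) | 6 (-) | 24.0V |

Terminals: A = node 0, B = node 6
Nodal analysis, taking node 6 as the 0 V reference.
Source V1 fixes V_0 = 24 V.
KCL at each unknown node (sum of currents leaving = 0; resistances in Ω):
  Node 1: (V_1 - 24)/3300 + (V_1 - V_4)/1500 + (V_1 - V_2)/2.2 + (V_1 - V_5)/30000 + (V_1 - 0)/1800 = 0
  Node 2: (V_2 - V_4)/330 + (V_2 - V_1)/2.2 + (V_2 - V_3)/62000 + (V_2 - V_5)/2.7 = 0
  Node 3: (V_3 - V_4)/16000 + (V_3 - V_2)/62000 + (V_3 - V_5)/47 = 0
  Node 4: (V_4 - V_1)/1500 + (V_4 - V_2)/330 + (V_4 - V_3)/16000 + (V_4 - V_5)/11000 + (V_4 - 0)/18 = 0
  Node 5: (V_5 - 0)/4.3 + (V_5 - V_1)/30000 + (V_5 - V_2)/2.7 + (V_5 - V_3)/47 + (V_5 - V_4)/11000 = 0
Collecting terms (coefficients in siemens):
  0.4561·V_1 - 0.4545·V_2 - 0.0006667·V_4 - 0.00003333·V_5 = 0.007273
  0.828·V_2 - 0.4545·V_1 - 0.00001613·V_3 - 0.00303·V_4 - 0.3704·V_5 = 0
  0.02136·V_3 - 0.00001613·V_2 - 0.0000625·V_4 - 0.02128·V_5 = 0
  0.05941·V_4 - 0.0006667·V_1 - 0.00303·V_2 - 0.0000625·V_3 - 0.00009091·V_5 = 0
  0.6243·V_5 - 0.00003333·V_1 - 0.3704·V_2 - 0.02128·V_3 - 0.00009091·V_4 = 0
Solving these 5 simultaneous equations (Gaussian elimination) gives:
  V_1 = 0.06502 V, V_2 = 0.04923 V, V_3 = 0.03018 V, V_4 = 0.003319 V
  V_5 = 0.03024 V
I_R4 = (V_0 - V_6)/R4 = (24 - 0)/15000 = 0.0016 A
|I_R4| = 0.0016 A

Final answer: |I_R4| = 0.0016 A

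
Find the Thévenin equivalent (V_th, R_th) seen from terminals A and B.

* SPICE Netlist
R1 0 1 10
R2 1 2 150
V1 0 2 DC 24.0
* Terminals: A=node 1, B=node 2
Step 1 — V_th is the open-circuit voltage V_A - V_B (nothing connected across the terminals).
Nodal analysis, taking node 2 as the 0 V reference.
Source V1 fixes V_0 = 24 V.
KCL at each unknown node (sum of currents leaving = 0; resistances in Ω):
  Node 1: (V_1 - 24)/10 + (V_1 - 0)/150 = 0
Collecting terms: 0.1067 × V_1 = 2.4  =>  V_1 = 22.5 V
V_th = V_1 - V_2 = 22.5 - 0 = 22.5 V
Step 2 — R_th: zero the source — replace V1 by a short circuit (node 2 merges into node 0) — and find the resistance seen between A (node 1) and B (node 0).
Reduce the network between node 1 (A) and node 0 (B) by series/parallel combination:
  Rp1 = R1 ‖ R2 (parallel, both between nodes 0 and 1) = 1/(1/10 + 1/150) = 9.375 Ω
R_th = 9.375 Ω

Final answer: V_th = 22.5 V, R_th = 9.375 Ω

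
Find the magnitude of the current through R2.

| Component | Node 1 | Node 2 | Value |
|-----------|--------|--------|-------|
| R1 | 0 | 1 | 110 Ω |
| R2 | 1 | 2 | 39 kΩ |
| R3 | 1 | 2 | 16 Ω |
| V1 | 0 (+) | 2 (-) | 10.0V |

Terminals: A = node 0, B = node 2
Nodal analysis, taking node 2 as the 0 V reference.
Source V1 fixes V_0 = 10 V.
KCL at each unknown node (sum of currents leaving = 0; resistances in Ω):
  Node 1: (V_1 - 10)/110 + (V_1 - 0)/39000 + (V_1 - 0)/16 = 0
Collecting terms: 0.07162 × V_1 = 0.09091  =>  V_1 = 1.269 V
I_R2 = (V_1 - V_2)/R2 = (1.269 - 0)/39000 = 0.00003255 A
|I_R2| = 0.00003255 A

Final answer: |I_R2| = 3.255e-05 A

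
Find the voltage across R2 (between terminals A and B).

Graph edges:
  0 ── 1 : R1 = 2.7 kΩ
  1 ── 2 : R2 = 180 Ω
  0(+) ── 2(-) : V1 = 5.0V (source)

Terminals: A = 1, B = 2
R1 and R2 are in series across V1 (node 0 → node 1 → node 2), and the output A–B is taken across R2, so this is a voltage divider.
Series current: I = V1/(R1 + R2) = 5/(2700 + 180) = 5/2880 = 0.001736 A
V_R2 = I × R2 = V1 × R2/(R1 + R2) = 5 × 180/2880 = 0.3125 V

Final answer: 0.3125 V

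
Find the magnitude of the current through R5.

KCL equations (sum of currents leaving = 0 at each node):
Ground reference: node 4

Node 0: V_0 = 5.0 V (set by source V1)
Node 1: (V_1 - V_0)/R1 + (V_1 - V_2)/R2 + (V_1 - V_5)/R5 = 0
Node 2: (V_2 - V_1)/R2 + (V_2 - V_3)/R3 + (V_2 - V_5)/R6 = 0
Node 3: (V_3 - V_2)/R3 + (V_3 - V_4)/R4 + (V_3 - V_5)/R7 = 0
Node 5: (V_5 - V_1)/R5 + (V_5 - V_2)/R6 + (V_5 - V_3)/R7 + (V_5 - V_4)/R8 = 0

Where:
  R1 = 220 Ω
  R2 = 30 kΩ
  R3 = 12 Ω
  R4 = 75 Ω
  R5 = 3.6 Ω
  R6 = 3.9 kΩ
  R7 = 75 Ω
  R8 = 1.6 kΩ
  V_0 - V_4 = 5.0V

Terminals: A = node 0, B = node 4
Nodal analysis, taking node 4 as the 0 V reference.
Source V1 fixes V_0 = 5 V.
KCL at each unknown node (sum of currents leaving = 0; resistances in Ω):
  Node 1: (V_1 - 5)/220 + (V_1 - V_2)/30000 + (V_1 - V_5)/3.6 = 0
  Node 2: (V_2 - V_1)/30000 + (V_2 - V_3)/12 + (V_2 - V_5)/3900 = 0
  Node 3: (V_3 - V_2)/12 + (V_3 - 0)/75 + (V_3 - V_5)/75 = 0
  Node 5: (V_5 - V_1)/3.6 + (V_5 - V_2)/3900 + (V_5 - V_3)/75 + (V_5 - 0)/1600 = 0
Collecting terms (coefficients in siemens):
  0.2824·V_1 - 0.00003333·V_2 - 0.2778·V_5 = 0.02273
  0.08362·V_2 - 0.00003333·V_1 - 0.08333·V_3 - 0.0002564·V_5 = 0
  0.11·V_3 - 0.08333·V_2 - 0.01333·V_5 = 0
  0.292·V_5 - 0.2778·V_1 - 0.0002564·V_2 - 0.01333·V_3 = 0
Solving these 4 simultaneous equations (Gaussian elimination) gives:
  V_1 = 1.939 V, V_2 = 0.9581 V, V_3 = 0.9549 V, V_5 = 1.889 V
I_R5 = (V_1 - V_5)/R5 = (1.939 - 1.889)/3.6 = 0.01388 A
|I_R5| = 0.01388 A

Final answer: |I_R5| = 0.01388 A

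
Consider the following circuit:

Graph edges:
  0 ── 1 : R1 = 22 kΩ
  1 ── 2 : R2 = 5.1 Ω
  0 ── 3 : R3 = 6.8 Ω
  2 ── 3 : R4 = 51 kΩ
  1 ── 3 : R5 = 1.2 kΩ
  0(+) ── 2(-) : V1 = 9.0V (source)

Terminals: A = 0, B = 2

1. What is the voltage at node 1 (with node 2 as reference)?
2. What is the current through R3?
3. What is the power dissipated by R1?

Nodal analysis, taking node 2 as the 0 V reference.
Source V1 fixes V_0 = 9 V.
KCL at each unknown node (sum of currents leaving = 0; resistances in Ω):
  Node 1: (V_1 - 9)/22000 + (V_1 - 0)/5.1 + (V_1 - V_3)/1200 = 0
  Node 3: (V_3 - 9)/6.8 + (V_3 - 0)/51000 + (V_3 - V_1)/1200 = 0
Collecting terms (coefficients in siemens):
  0.197·V_1 - 0.0008333·V_3 = 0.0004091
  0.1479·V_3 - 0.0008333·V_1 = 1.324
Determinant D = (0.197)(0.1479) - (-0.0008333)(-0.0008333) = 0.02913
V_1 = [(0.0004091)(0.1479) - (-0.0008333)(1.324)]/D = 0.03994 V
V_3 = [(0.197)(1.324) - (0.0004091)(-0.0008333)]/D = 8.948 V
Part 1:
  Read off the nodal solution: V_1 = 0.03994 V
Part 2:
  I_R3 = (V_0 - V_3)/R3 = (9 - 8.948)/6.8 = 0.007599 A
  Magnitude: I_R3 = 0.007599 A
Part 3:
  I_R1 = (V_0 - V_1)/R1 = (9 - 0.03994)/22000 = 0.0004073 A
  P_R1 = I_R1² × R1 = (0.0004073)² × 22000 = 0.003649 W

Final answers:
1. V_1 = 0.03994 V
2. I_R3 = 0.007599 A
3. P_R1 = 0.003649 W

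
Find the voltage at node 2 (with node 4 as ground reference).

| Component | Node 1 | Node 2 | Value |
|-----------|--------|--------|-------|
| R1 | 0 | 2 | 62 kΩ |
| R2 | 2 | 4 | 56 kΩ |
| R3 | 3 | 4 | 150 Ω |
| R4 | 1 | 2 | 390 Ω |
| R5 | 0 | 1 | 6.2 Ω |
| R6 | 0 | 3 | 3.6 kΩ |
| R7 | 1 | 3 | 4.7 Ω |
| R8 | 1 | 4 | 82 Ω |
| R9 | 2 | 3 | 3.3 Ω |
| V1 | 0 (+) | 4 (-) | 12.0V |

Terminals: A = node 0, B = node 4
Nodal analysis, taking node 4 as the 0 V reference.
Source V1 fixes V_0 = 12 V.
KCL at each unknown node (sum of currents leaving = 0; resistances in Ω):
  Node 1: (V_1 - V_2)/390 + (V_1 - 12)/6.2 + (V_1 - V_3)/4.7 + (V_1 - 0)/82 = 0
  Node 2: (V_2 - 12)/62000 + (V_2 - 0)/56000 + (V_2 - V_1)/390 + (V_2 - V_3)/3.3 = 0
  Node 3: (V_3 - 0)/150 + (V_3 - 12)/3600 + (V_3 - V_1)/4.7 + (V_3 - V_2)/3.3 = 0
Collecting terms (coefficients in siemens):
  0.3888·V_1 - 0.002564·V_2 - 0.2128·V_3 = 1.935
  0.3056·V_2 - 0.002564·V_1 - 0.303·V_3 = 0.0001935
  0.5227·V_3 - 0.2128·V_1 - 0.303·V_2 = 0.003333
Solving these 3 simultaneous equations (Gaussian elimination) gives:
  V_1 = 10.76 V, V_2 = 10.44 V, V_3 = 10.44 V
The requested potential is V_2 = 10.44 V.

Final answer: V_2 = 10.44 V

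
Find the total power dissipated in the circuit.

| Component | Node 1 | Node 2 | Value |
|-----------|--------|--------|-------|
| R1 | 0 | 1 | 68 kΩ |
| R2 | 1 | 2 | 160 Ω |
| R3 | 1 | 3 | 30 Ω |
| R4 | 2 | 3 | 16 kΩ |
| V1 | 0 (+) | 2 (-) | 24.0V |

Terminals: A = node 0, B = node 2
Nodal analysis, taking node 2 as the 0 V reference.
Source V1 fixes V_0 = 24 V.
KCL at each unknown node (sum of currents leaving = 0; resistances in Ω):
  Node 1: (V_1 - 24)/68000 + (V_1 - 0)/160 + (V_1 - V_3)/30 = 0
  Node 3: (V_3 - V_1)/30 + (V_3 - 0)/16000 = 0
Collecting terms (coefficients in siemens):
  0.0396·V_1 - 0.03333·V_3 = 0.0003529
  0.0334·V_3 - 0.03333·V_1 = 0
Determinant D = (0.0396)(0.0334) - (-0.03333)(-0.03333) = 0.0002113
V_1 = [(0.0003529)(0.0334) - (-0.03333)(0)]/D = 0.05578 V
V_3 = [(0.0396)(0) - (0.0003529)(-0.03333)]/D = 0.05568 V
Power in each resistor, P = (ΔV)²/R:
  P_R1 = (24 - 0.05578)²/68000 = 0.008431 W
  P_R2 = (0.05578 - 0)²/160 = 0.00001945 W
  P_R3 = (0.05578 - 0.05568)²/30 = 0.0000000003633 W
  P_R4 = (0 - 0.05568)²/16000 = 0.0000001938 W
P_total = P_R1 + P_R2 + P_R3 + P_R4 = 0.008451 W

Final answer: 0.008451 W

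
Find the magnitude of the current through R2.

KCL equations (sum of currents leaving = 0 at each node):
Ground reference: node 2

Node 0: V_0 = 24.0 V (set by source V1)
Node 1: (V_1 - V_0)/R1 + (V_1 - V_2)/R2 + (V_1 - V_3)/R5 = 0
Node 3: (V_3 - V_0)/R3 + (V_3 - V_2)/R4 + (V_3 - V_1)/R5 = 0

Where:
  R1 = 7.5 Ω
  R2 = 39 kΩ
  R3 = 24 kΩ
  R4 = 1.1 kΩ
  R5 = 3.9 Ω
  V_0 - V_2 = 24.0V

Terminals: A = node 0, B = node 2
Nodal analysis, taking node 2 as the 0 V reference.
Source V1 fixes V_0 = 24 V.
KCL at each unknown node (sum of currents leaving = 0; resistances in Ω):
  Node 1: (V_1 - 24)/7.5 + (V_1 - 0)/39000 + (V_1 - V_3)/3.9 = 0
  Node 3: (V_3 - 24)/24000 + (V_3 - 0)/1100 + (V_3 - V_1)/3.9 = 0
Collecting terms (coefficients in siemens):
  0.3898·V_1 - 0.2564·V_3 = 3.2
  0.2574·V_3 - 0.2564·V_1 = 0.001
Determinant D = (0.3898)(0.2574) - (-0.2564)(-0.2564) = 0.03457
V_1 = [(3.2)(0.2574) - (-0.2564)(0.001)]/D = 23.83 V
V_3 = [(0.3898)(0.001) - (3.2)(-0.2564)]/D = 23.75 V
I_R2 = (V_1 - V_2)/R2 = (23.83 - 0)/39000 = 0.0006111 A
|I_R2| = 0.0006111 A

Final answer: |I_R2| = 0.0006111 A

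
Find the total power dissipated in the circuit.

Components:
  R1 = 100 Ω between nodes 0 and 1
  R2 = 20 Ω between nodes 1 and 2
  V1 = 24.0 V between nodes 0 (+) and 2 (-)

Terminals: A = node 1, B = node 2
Nodal analysis, taking node 2 as the 0 V reference.
Source V1 fixes V_0 = 24 V.
KCL at each unknown node (sum of currents leaving = 0; resistances in Ω):
  Node 1: (V_1 - 24)/100 + (V_1 - 0)/20 = 0
Collecting terms: 0.06 × V_1 = 0.24  =>  V_1 = 4 V
Power in each resistor, P = (ΔV)²/R:
  P_R1 = (24 - 4)²/100 = 4 W
  P_R2 = (4 - 0)²/20 = 0.8 W
P_total = P_R1 + P_R2 = 4.8 W

Final answer: 4.8 W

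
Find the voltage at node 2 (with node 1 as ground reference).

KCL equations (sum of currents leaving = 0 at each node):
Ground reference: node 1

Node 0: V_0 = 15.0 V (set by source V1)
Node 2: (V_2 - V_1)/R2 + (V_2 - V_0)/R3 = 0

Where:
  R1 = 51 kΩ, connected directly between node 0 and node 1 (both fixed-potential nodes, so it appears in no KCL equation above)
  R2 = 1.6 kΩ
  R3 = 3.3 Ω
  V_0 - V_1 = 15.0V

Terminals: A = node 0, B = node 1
Nodal analysis, taking node 1 as the 0 V reference.
Source V1 fixes V_0 = 15 V.
KCL at each unknown node (sum of currents leaving = 0; resistances in Ω):
  Node 2: (V_2 - 0)/1600 + (V_2 - 15)/3.3 = 0
Collecting terms: 0.3037 × V_2 = 4.545  =>  V_2 = 14.97 V
The requested potential is V_2 = 14.97 V.

Final answer: V_2 = 14.97 V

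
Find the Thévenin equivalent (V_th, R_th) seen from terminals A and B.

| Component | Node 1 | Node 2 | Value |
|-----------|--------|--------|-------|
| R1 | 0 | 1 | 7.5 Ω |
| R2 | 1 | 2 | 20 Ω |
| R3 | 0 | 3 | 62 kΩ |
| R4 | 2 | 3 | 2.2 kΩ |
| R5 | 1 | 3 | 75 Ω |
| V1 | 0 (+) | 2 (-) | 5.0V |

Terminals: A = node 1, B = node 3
Step 1 — V_th is the open-circuit voltage V_A - V_B (nothing connected across the terminals).
Nodal analysis, taking node 2 as the 0 V reference.
Source V1 fixes V_0 = 5 V.
KCL at each unknown node (sum of currents leaving = 0; resistances in Ω):
  Node 1: (V_1 - 5)/7.5 + (V_1 - 0)/20 + (V_1 - V_3)/75 = 0
  Node 3: (V_3 - 5)/62000 + (V_3 - 0)/2200 + (V_3 - V_1)/75 = 0
Collecting terms (coefficients in siemens):
  0.1967·V_1 - 0.01333·V_3 = 0.6667
  0.0138·V_3 - 0.01333·V_1 = 0.00008065
Determinant D = (0.1967)(0.0138) - (-0.01333)(-0.01333) = 0.002537
V_1 = [(0.6667)(0.0138) - (-0.01333)(0.00008065)]/D = 3.628 V
V_3 = [(0.1967)(0.00008065) - (0.6667)(-0.01333)]/D = 3.51 V
V_th = V_1 - V_3 = 3.628 - 3.51 = 0.1179 V
Step 2 — R_th: zero the source — replace V1 by a short circuit (node 2 merges into node 0) — and find the resistance seen between A (node 1) and B (node 3).
Reduce the network between node 1 (A) and node 3 (B) by series/parallel combination:
  Rp1 = R1 ‖ R2 (parallel, both between nodes 0 and 1) = 1/(1/7.5 + 1/20) = 5.455 Ω
  Rp2 = R3 ‖ R4 (parallel, both between nodes 0 and 3) = 1/(1/62000 + 1/2200) = 2125 Ω
  Rs1 = Rp1 + Rp2 (series, joined only at node 0) = 5.455 + 2125 = 2130 Ω
  Rp3 = R5 ‖ Rs1 (parallel, both between nodes 1 and 3) = 1/(1/75 + 1/2130) = 72.45 Ω
R_th = 72.45 Ω

Final answer: V_th = 0.1179 V, R_th = 72.45 Ω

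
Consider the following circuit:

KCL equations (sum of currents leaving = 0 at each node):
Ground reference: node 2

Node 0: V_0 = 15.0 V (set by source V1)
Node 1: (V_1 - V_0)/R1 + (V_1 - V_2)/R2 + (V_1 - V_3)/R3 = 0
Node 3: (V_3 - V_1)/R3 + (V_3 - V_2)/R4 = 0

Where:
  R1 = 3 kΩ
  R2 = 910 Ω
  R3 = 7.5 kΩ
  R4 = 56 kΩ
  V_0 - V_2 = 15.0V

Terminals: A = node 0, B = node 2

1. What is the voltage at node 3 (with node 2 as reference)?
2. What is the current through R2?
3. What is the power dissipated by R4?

Nodal analysis, taking node 2 as the 0 V reference.
Source V1 fixes V_0 = 15 V.
KCL at each unknown node (sum of currents leaving = 0; resistances in Ω):
  Node 1: (V_1 - 15)/3000 + (V_1 - 0)/910 + (V_1 - V_3)/7500 = 0
  Node 3: (V_3 - V_1)/7500 + (V_3 - 0)/56000 = 0
Collecting terms (coefficients in siemens):
  0.001566·V_1 - 0.0001333·V_3 = 0.005
  0.0001512·V_3 - 0.0001333·V_1 = 0
Determinant D = (0.001566)(0.0001512) - (-0.0001333)(-0.0001333) = 0.0000002189
V_1 = [(0.005)(0.0001512) - (-0.0001333)(0)]/D = 3.453 V
V_3 = [(0.001566)(0) - (0.005)(-0.0001333)]/D = 3.045 V
Part 1:
  Read off the nodal solution: V_3 = 3.045 V
Part 2:
  I_R2 = (V_1 - V_2)/R2 = (3.453 - 0)/910 = 0.003795 A
  Magnitude: I_R2 = 0.003795 A
Part 3:
  I_R4 = (V_2 - V_3)/R4 = (0 - 3.045)/56000 = -0.00005438 A
  P_R4 = I_R4² × R4 = (-0.00005438)² × 56000 = 0.0001656 W

Final answers:
1. V_3 = 3.045 V
2. I_R2 = 0.003795 A
3. P_R4 = 0.0001656 W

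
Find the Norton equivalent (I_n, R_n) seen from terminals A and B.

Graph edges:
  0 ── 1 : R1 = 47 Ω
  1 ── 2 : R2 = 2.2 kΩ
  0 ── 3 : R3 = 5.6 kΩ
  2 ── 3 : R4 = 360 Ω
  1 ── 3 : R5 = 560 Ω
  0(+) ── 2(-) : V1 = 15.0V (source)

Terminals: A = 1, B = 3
Find the Thévenin equivalent first; then I_n = V_th/R_th and R_n = R_th.
Step 1 — V_th is the open-circuit voltage V_A - V_B (nothing connected across the terminals).
Nodal analysis, taking node 2 as the 0 V reference.
Source V1 fixes V_0 = 15 V.
KCL at each unknown node (sum of currents leaving = 0; resistances in Ω):
  Node 1: (V_1 - 15)/47 + (V_1 - 0)/2200 + (V_1 - V_3)/560 = 0
  Node 3: (V_3 - 15)/5600 + (V_3 - 0)/360 + (V_3 - V_1)/560 = 0
Collecting terms (coefficients in siemens):
  0.02352·V_1 - 0.001786·V_3 = 0.3191
  0.004742·V_3 - 0.001786·V_1 = 0.002679
Determinant D = (0.02352)(0.004742) - (-0.001786)(-0.001786) = 0.0001083
V_1 = [(0.3191)(0.004742) - (-0.001786)(0.002679)]/D = 14.01 V
V_3 = [(0.02352)(0.002679) - (0.3191)(-0.001786)]/D = 5.842 V
V_th = V_1 - V_3 = 14.01 - 5.842 = 8.172 V
Step 2 — R_th: zero the source — replace V1 by a short circuit (node 2 merges into node 0) — and find the resistance seen between A (node 1) and B (node 3).
Reduce the network between node 1 (A) and node 3 (B) by series/parallel combination:
  Rp1 = R1 ‖ R2 (parallel, both between nodes 0 and 1) = 1/(1/47 + 1/2200) = 46.02 Ω
  Rp2 = R3 ‖ R4 (parallel, both between nodes 0 and 3) = 1/(1/5600 + 1/360) = 338.3 Ω
  Rs1 = Rp1 + Rp2 (series, joined only at node 0) = 46.02 + 338.3 = 384.3 Ω
  Rp3 = R5 ‖ Rs1 (parallel, both between nodes 1 and 3) = 1/(1/560 + 1/384.3) = 227.9 Ω
R_th = 227.9 Ω
I_n = V_th/R_th = 8.172/227.9 = 0.03586 A, and R_n = R_th = 227.9 Ω

Final answer: I_n = 0.03586 A, R_n = 227.9 Ω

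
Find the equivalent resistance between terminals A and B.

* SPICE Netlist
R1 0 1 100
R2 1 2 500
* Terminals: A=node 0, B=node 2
Reduce the network between node 0 (A) and node 2 (B) by series/parallel combination:
  Rs1 = R1 + R2 (series, joined only at node 1) = 100 + 500 = 600 Ω
R_eq = 600 Ω

Final answer: 600 Ω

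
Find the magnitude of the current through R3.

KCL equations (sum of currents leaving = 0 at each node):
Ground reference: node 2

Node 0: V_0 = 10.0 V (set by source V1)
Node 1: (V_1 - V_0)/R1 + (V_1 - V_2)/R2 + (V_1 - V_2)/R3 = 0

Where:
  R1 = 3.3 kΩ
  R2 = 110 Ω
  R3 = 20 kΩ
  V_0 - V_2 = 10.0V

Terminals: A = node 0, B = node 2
Nodal analysis, taking node 2 as the 0 V reference.
Source V1 fixes V_0 = 10 V.
KCL at each unknown node (sum of currents leaving = 0; resistances in Ω):
  Node 1: (V_1 - 10)/3300 + (V_1 - 0)/110 + (V_1 - 0)/20000 = 0
Collecting terms: 0.009444 × V_1 = 0.00303  =>  V_1 = 0.3209 V
I_R3 = (V_1 - V_2)/R3 = (0.3209 - 0)/20000 = 0.00001604 A
|I_R3| = 0.00001604 A

Final answer: |I_R3| = 1.604e-05 A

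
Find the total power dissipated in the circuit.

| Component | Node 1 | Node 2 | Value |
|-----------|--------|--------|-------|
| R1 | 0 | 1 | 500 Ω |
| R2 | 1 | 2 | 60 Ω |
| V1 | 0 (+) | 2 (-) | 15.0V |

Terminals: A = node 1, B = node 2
Nodal analysis, taking node 2 as the 0 V reference.
Source V1 fixes V_0 = 15 V.
KCL at each unknown node (sum of currents leaving = 0; resistances in Ω):
  Node 1: (V_1 - 15)/500 + (V_1 - 0)/60 = 0
Collecting terms: 0.01867 × V_1 = 0.03  =>  V_1 = 1.607 V
Power in each resistor, P = (ΔV)²/R:
  P_R1 = (15 - 1.607)²/500 = 0.3587 W
  P_R2 = (1.607 - 0)²/60 = 0.04305 W
P_total = P_R1 + P_R2 = 0.4018 W

Final answer: 0.4018 W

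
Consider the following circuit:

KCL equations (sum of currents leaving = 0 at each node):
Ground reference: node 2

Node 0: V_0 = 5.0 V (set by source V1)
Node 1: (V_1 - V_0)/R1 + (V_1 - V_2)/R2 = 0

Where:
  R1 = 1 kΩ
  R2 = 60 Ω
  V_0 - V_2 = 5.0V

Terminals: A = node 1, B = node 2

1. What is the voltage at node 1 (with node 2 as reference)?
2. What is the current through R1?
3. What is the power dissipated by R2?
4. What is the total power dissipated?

Nodal analysis, taking node 2 as the 0 V reference.
Source V1 fixes V_0 = 5 V.
KCL at each unknown node (sum of currents leaving = 0; resistances in Ω):
  Node 1: (V_1 - 5)/1000 + (V_1 - 0)/60 = 0
Collecting terms: 0.01767 × V_1 = 0.005  =>  V_1 = 0.283 V
Part 1:
  Read off the nodal solution: V_1 = 0.283 V
Part 2:
  I_R1 = (V_0 - V_1)/R1 = (5 - 0.283)/1000 = 0.004717 A
  Magnitude: I_R1 = 0.004717 A
Part 3:
  I_R2 = (V_1 - V_2)/R2 = (0.283 - 0)/60 = 0.004717 A
  P_R2 = I_R2² × R2 = (0.004717)² × 60 = 0.001335 W
Part 4:
  Power in each resistor, P = (ΔV)²/R:
    P_R1 = (5 - 0.283)²/1000 = 0.02225 W
    P_R2 = (0.283 - 0)²/60 = 0.001335 W
  P_total = P_R1 + P_R2 = 0.02358 W

Final answers:
1. V_1 = 0.283 V
2. I_R1 = 0.004717 A
3. P_R2 = 0.001335 W
4. P_total = 0.02358 W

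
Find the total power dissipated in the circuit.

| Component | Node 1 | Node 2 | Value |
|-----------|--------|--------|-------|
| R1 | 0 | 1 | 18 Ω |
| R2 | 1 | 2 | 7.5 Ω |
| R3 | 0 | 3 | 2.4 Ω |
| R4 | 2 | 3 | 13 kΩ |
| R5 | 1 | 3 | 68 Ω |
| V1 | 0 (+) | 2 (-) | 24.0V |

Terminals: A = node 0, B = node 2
Nodal analysis, taking node 2 as the 0 V reference.
Source V1 fixes V_0 = 24 V.
KCL at each unknown node (sum of currents leaving = 0; resistances in Ω):
  Node 1: (V_1 - 24)/18 + (V_1 - 0)/7.5 + (V_1 - V_3)/68 = 0
  Node 3: (V_3 - 24)/2.4 + (V_3 - 0)/13000 + (V_3 - V_1)/68 = 0
Collecting terms (coefficients in siemens):
  0.2036·V_1 - 0.01471·V_3 = 1.333
  0.4314·V_3 - 0.01471·V_1 = 10
Determinant D = (0.2036)(0.4314) - (-0.01471)(-0.01471) = 0.08762
V_1 = [(1.333)(0.4314) - (-0.01471)(10)]/D = 8.243 V
V_3 = [(0.2036)(10) - (1.333)(-0.01471)]/D = 23.46 V
Power in each resistor, P = (ΔV)²/R:
  P_R1 = (24 - 8.243)²/18 = 13.79 W
  P_R2 = (8.243 - 0)²/7.5 = 9.06 W
  P_R3 = (24 - 23.46)²/2.4 = 0.1221 W
  P_R4 = (0 - 23.46)²/13000 = 0.04233 W
  P_R5 = (8.243 - 23.46)²/68 = 3.404 W
P_total = P_R1 + P_R2 + P_R3 + P_R4 + P_R5 = 26.42 W

Final answer: 26.42 W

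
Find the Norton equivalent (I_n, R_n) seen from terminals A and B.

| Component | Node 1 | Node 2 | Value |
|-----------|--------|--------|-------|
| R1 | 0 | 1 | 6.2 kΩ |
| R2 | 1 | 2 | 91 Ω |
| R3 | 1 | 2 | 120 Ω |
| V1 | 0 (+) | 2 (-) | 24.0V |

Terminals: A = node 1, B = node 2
Find the Thévenin equivalent first; then I_n = V_th/R_th and R_n = R_th.
Step 1 — V_th is the open-circuit voltage V_A - V_B (nothing connected across the terminals).
Nodal analysis, taking node 2 as the 0 V reference.
Source V1 fixes V_0 = 24 V.
KCL at each unknown node (sum of currents leaving = 0; resistances in Ω):
  Node 1: (V_1 - 24)/6200 + (V_1 - 0)/91 + (V_1 - 0)/120 = 0
Collecting terms: 0.01948 × V_1 = 0.003871  =>  V_1 = 0.1987 V
V_th = V_1 - V_2 = 0.1987 - 0 = 0.1987 V
Step 2 — R_th: zero the source — replace V1 by a short circuit (node 2 merges into node 0) — and find the resistance seen between A (node 1) and B (node 0).
Reduce the network between node 1 (A) and node 0 (B) by series/parallel combination:
  Rp1 = R1 ‖ R2 ‖ R3 (parallel, all between nodes 0 and 1) = 1/(1/6200 + 1/91 + 1/120) = 51.33 Ω
R_th = 51.33 Ω
I_n = V_th/R_th = 0.1987/51.33 = 0.003871 A, and R_n = R_th = 51.33 Ω

Final answer: I_n = 0.003871 A, R_n = 51.33 Ω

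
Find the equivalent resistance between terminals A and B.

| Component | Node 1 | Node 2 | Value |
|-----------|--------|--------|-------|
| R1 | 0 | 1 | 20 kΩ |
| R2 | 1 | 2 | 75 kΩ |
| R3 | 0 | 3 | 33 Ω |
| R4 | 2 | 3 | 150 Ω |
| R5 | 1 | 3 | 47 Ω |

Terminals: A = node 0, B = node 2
The network is not a plain series/parallel combination. Inject a 1 A test current into terminal A (node 0) and return it from terminal B (node 2); then R_eq = V_A / (1 A).
Nodal analysis, taking node 2 as the 0 V reference.
Current source I_test pushes 1 A into node 0 and draws it out of node 2.
KCL at each unknown node (sum of currents leaving = 0; resistances in Ω):
  Node 0: (V_0 - V_1)/20000 + (V_0 - V_3)/33 - 1 = 0
  Node 1: (V_1 - V_0)/20000 + (V_1 - 0)/75000 + (V_1 - V_3)/47 = 0
  Node 3: (V_3 - V_0)/33 + (V_3 - V_1)/47 + (V_3 - 0)/150 = 0
Collecting terms (coefficients in siemens):
  0.03035·V_0 - 0.00005·V_1 - 0.0303·V_3 = 1
  0.02134·V_1 - 0.00005·V_0 - 0.02128·V_3 = 0
  0.05825·V_3 - 0.0303·V_0 - 0.02128·V_1 = 0
Solving these 3 simultaneous equations (Gaussian elimination) gives:
  V_0 = 182.6 V, V_1 = 149.7 V, V_3 = 149.7 V
R_eq = V_0 / 1 A = 182.6 Ω

Final answer: 182.6 Ω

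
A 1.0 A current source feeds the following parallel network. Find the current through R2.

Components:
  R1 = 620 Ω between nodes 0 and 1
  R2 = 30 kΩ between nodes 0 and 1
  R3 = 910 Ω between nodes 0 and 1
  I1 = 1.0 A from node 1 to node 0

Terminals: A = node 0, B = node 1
All resistors sit directly between nodes 0 and 1, so they are in parallel and share one voltage V; the full source current 1 A splits among them.
1/R_par = 1/620 + 1/30000 + 1/910 = 0.002745 S  =>  R_par = 364.3 Ω
V = I × R_par = 1 × 364.3 = 364.3 V
I_R2 = V/R2 = 364.3/30000 = 0.01214 A

Final answer: 0.01214 A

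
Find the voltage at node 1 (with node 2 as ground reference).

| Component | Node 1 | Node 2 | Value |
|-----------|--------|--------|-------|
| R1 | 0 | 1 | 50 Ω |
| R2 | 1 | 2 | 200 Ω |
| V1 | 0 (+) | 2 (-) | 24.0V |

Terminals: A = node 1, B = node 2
Nodal analysis, taking node 2 as the 0 V reference.
Source V1 fixes V_0 = 24 V.
KCL at each unknown node (sum of currents leaving = 0; resistances in Ω):
  Node 1: (V_1 - 24)/50 + (V_1 - 0)/200 = 0
Collecting terms: 0.025 × V_1 = 0.48  =>  V_1 = 19.2 V
The requested potential is V_1 = 19.2 V.

Final answer: V_1 = 19.2 V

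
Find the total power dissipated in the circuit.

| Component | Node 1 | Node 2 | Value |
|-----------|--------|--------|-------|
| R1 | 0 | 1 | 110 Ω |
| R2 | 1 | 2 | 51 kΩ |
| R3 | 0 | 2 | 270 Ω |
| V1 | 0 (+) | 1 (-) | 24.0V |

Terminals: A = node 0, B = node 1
Nodal analysis, taking node 1 as the 0 V reference.
Source V1 fixes V_0 = 24 V.
KCL at each unknown node (sum of currents leaving = 0; resistances in Ω):
  Node 2: (V_2 - 0)/51000 + (V_2 - 24)/270 = 0
Collecting terms: 0.003723 × V_2 = 0.08889  =>  V_2 = 23.87 V
Power in each resistor, P = (ΔV)²/R:
  P_R1 = (24 - 0)²/110 = 5.236 W
  P_R2 = (0 - 23.87)²/51000 = 0.01118 W
  P_R3 = (24 - 23.87)²/270 = 0.00005916 W
P_total = P_R1 + P_R2 + P_R3 = 5.248 W

Final answer: 5.248 W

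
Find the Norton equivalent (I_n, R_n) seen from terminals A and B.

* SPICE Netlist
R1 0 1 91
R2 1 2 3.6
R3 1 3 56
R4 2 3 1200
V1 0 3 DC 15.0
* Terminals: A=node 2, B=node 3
Find the Thévenin equivalent first; then I_n = V_th/R_th and R_n = R_th.
Step 1 — V_th is the open-circuit voltage V_A - V_B (nothing connected across the terminals).
Nodal analysis, taking node 3 as the 0 V reference.
Source V1 fixes V_0 = 15 V.
KCL at each unknown node (sum of currents leaving = 0; resistances in Ω):
  Node 1: (V_1 - 15)/91 + (V_1 - V_2)/3.6 + (V_1 - 0)/56 = 0
  Node 2: (V_2 - V_1)/3.6 + (V_2 - 0)/1200 = 0
Collecting terms (coefficients in siemens):
  0.3066·V_1 - 0.2778·V_2 = 0.1648
  0.2786·V_2 - 0.2778·V_1 = 0
Determinant D = (0.3066)(0.2786) - (-0.2778)(-0.2778) = 0.008268
V_1 = [(0.1648)(0.2786) - (-0.2778)(0)]/D = 5.554 V
V_2 = [(0.3066)(0) - (0.1648)(-0.2778)]/D = 5.538 V
V_th = V_2 - V_3 = 5.538 - 0 = 5.538 V
Step 2 — R_th: zero the source — replace V1 by a short circuit (node 3 merges into node 0) — and find the resistance seen between A (node 2) and B (node 0).
Reduce the network between node 2 (A) and node 0 (B) by series/parallel combination:
  Rp1 = R1 ‖ R3 (parallel, both between nodes 0 and 1) = 1/(1/91 + 1/56) = 34.67 Ω
  Rs1 = R2 + Rp1 (series, joined only at node 1) = 3.6 + 34.67 = 38.27 Ω
  Rp2 = R4 ‖ Rs1 (parallel, both between nodes 0 and 2) = 1/(1/1200 + 1/38.27) = 37.08 Ω
R_th = 37.08 Ω
I_n = V_th/R_th = 5.538/37.08 = 0.1493 A, and R_n = R_th = 37.08 Ω

Final answer: I_n = 0.1493 A, R_n = 37.08 Ω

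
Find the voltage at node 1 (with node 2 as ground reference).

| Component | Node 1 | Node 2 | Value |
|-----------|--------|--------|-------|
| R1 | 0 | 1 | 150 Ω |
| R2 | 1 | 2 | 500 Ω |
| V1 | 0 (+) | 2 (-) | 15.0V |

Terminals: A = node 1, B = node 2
Nodal analysis, taking node 2 as the 0 V reference.
Source V1 fixes V_0 = 15 V.
KCL at each unknown node (sum of currents leaving = 0; resistances in Ω):
  Node 1: (V_1 - 15)/150 + (V_1 - 0)/500 = 0
Collecting terms: 0.008667 × V_1 = 0.1  =>  V_1 = 11.54 V
The requested potential is V_1 = 11.54 V.

Final answer: V_1 = 11.54 V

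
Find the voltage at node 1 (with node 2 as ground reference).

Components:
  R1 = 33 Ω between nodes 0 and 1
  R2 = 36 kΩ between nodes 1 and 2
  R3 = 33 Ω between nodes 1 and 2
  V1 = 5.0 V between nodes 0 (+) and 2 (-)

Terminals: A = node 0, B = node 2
Nodal analysis, taking node 2 as the 0 V reference.
Source V1 fixes V_0 = 5 V.
KCL at each unknown node (sum of currents leaving = 0; resistances in Ω):
  Node 1: (V_1 - 5)/33 + (V_1 - 0)/36000 + (V_1 - 0)/33 = 0
Collecting terms: 0.06063 × V_1 = 0.1515  =>  V_1 = 2.499 V
The requested potential is V_1 = 2.499 V.

Final answer: V_1 = 2.499 V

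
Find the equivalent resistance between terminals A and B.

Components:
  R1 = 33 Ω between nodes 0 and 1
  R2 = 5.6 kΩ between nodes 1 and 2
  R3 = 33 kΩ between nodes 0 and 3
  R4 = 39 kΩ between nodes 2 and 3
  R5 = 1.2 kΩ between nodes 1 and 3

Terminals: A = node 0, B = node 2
The network is not a plain series/parallel combination. Inject a 1 A test current into terminal A (node 0) and return it from terminal B (node 2); then R_eq = V_A / (1 A).
Nodal analysis, taking node 2 as the 0 V reference.
Current source I_test pushes 1 A into node 0 and draws it out of node 2.
KCL at each unknown node (sum of currents leaving = 0; resistances in Ω):
  Node 0: (V_0 - V_1)/33 + (V_0 - V_3)/33000 - 1 = 0
  Node 1: (V_1 - V_0)/33 + (V_1 - 0)/5600 + (V_1 - V_3)/1200 = 0
  Node 3: (V_3 - V_0)/33000 + (V_3 - V_1)/1200 + (V_3 - 0)/39000 = 0
Collecting terms (coefficients in siemens):
  0.03033·V_0 - 0.0303·V_1 - 0.0000303·V_3 = 1
  0.03131·V_1 - 0.0303·V_0 - 0.0008333·V_3 = 0
  0.0008893·V_3 - 0.0000303·V_0 - 0.0008333·V_1 = 0
Solving these 3 simultaneous equations (Gaussian elimination) gives:
  V_0 = 4947 V, V_1 = 4915 V, V_3 = 4774 V
R_eq = V_0 / 1 A = 4947 Ω = 4.947 kΩ

Final answer: 4.947 kΩ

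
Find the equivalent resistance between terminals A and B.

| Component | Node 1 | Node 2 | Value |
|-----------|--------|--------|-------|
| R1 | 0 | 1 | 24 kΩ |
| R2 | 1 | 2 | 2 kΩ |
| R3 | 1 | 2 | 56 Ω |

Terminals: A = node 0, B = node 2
Reduce the network between node 0 (A) and node 2 (B) by series/parallel combination:
  Rp1 = R2 ‖ R3 (parallel, both between nodes 1 and 2) = 1/(1/2000 + 1/56) = 54.47 Ω
  Rs1 = R1 + Rp1 (series, joined only at node 1) = 24000 + 54.47 = 24050 Ω
R_eq = 24.05 kΩ

Final answer: 24.05 kΩ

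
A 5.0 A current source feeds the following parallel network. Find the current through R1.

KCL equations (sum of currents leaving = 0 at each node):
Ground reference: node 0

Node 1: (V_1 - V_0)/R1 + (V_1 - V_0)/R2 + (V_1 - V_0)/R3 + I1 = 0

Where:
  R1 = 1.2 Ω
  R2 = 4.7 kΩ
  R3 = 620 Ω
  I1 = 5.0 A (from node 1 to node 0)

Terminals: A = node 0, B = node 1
All resistors sit directly between nodes 0 and 1, so they are in parallel and share one voltage V; the full source current 5 A splits among them.
1/R_par = 1/1.2 + 1/4700 + 1/620 = 0.8352 S  =>  R_par = 1.197 Ω
V = I × R_par = 5 × 1.197 = 5.987 V
I_R1 = V/R1 = 5.987/1.2 = 4.989 A

Final answer: 4.989 A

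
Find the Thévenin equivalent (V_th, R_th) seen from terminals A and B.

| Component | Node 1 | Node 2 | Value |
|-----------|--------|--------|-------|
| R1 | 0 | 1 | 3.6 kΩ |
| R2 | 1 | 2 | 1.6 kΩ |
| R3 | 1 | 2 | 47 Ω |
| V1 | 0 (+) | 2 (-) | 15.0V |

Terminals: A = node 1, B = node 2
Step 1 — V_th is the open-circuit voltage V_A - V_B (nothing connected across the terminals).
Nodal analysis, taking node 2 as the 0 V reference.
Source V1 fixes V_0 = 15 V.
KCL at each unknown node (sum of currents leaving = 0; resistances in Ω):
  Node 1: (V_1 - 15)/3600 + (V_1 - 0)/1600 + (V_1 - 0)/47 = 0
Collecting terms: 0.02218 × V_1 = 0.004167  =>  V_1 = 0.1879 V
V_th = V_1 - V_2 = 0.1879 - 0 = 0.1879 V
Step 2 — R_th: zero the source — replace V1 by a short circuit (node 2 merges into node 0) — and find the resistance seen between A (node 1) and B (node 0).
Reduce the network between node 1 (A) and node 0 (B) by series/parallel combination:
  Rp1 = R1 ‖ R2 ‖ R3 (parallel, all between nodes 0 and 1) = 1/(1/3600 + 1/1600 + 1/47) = 45.09 Ω
R_th = 45.09 Ω

Final answer: V_th = 0.1879 V, R_th = 45.09 Ω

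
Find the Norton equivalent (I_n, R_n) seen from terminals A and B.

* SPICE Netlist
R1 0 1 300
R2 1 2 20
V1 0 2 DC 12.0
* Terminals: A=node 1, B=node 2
Find the Thévenin equivalent first; then I_n = V_th/R_th and R_n = R_th.
Step 1 — V_th is the open-circuit voltage V_A - V_B (nothing connected across the terminals).
Nodal analysis, taking node 2 as the 0 V reference.
Source V1 fixes V_0 = 12 V.
KCL at each unknown node (sum of currents leaving = 0; resistances in Ω):
  Node 1: (V_1 - 12)/300 + (V_1 - 0)/20 = 0
Collecting terms: 0.05333 × V_1 = 0.04  =>  V_1 = 0.75 V
V_th = V_1 - V_2 = 0.75 - 0 = 0.75 V
Step 2 — R_th: zero the source — replace V1 by a short circuit (node 2 merges into node 0) — and find the resistance seen between A (node 1) and B (node 0).
Reduce the network between node 1 (A) and node 0 (B) by series/parallel combination:
  Rp1 = R1 ‖ R2 (parallel, both between nodes 0 and 1) = 1/(1/300 + 1/20) = 18.75 Ω
R_th = 18.75 Ω
I_n = V_th/R_th = 0.75/18.75 = 0.04 A, and R_n = R_th = 18.75 Ω

Final answer: I_n = 0.04 A, R_n = 18.75 Ω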